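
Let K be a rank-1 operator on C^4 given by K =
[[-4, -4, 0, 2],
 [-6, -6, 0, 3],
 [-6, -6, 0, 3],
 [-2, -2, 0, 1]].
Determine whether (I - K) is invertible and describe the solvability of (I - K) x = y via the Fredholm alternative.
(I - K) is invertible (det(I - K) = 10 ≠ 0), so for every y in C^4 the equation (I - K) x = y has a unique solution.

K has rank 1, so it is an outer product K = u v^T: every row of K is a multiple of one row vector. Reading off the entries, u = (-2, -3, -3, -1) and v = (2, 2, 0, -1) (row i of K equals u_i·v^T). A rank-one matrix u v^T satisfies K u = u (v·u) and kills the (3)-dimensional subspace v^⊥, so its characteristic polynomial is lambda^3 (lambda - v·u) with v·u = tr K = -9. Hence the eigenvalues of I - K are 1 (multiplicity 3) and 1 - (-9) = 10, so det(I - K) = 10. (Direct check: I - K =
[[5, 4, 0, -2],
 [6, 7, 0, -3],
 [6, 6, 1, -3],
 [2, 2, 0, 0]]
has determinant 10.) The finite-dimensional Fredholm alternative says: either (I - K) is invertible, or ker(I - K) ≠ {0} and then range(I - K) = ker((I - K)^*)^⊥, with dim ker(I - K) = dim ker((I - K)^*). Since det(I - K) ≠ 0, 1 is not an eigenvalue of K and ker(I - K) = {0}, so we are in the first case: for every y there is a unique x = (I - K)^(-1) y. Explicitly, by the Sherman–Morrison formula, (I - u v^T)^(-1) = I + u v^T/(1 - v·u), i.e. (I - K)^(-1) = I + K/(10).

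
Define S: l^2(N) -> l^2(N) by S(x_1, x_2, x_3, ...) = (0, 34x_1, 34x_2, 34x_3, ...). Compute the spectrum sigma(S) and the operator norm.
sigma(S) = closed disk {z in C : |z| ≤ 34}; ||S|| = 34

Note S = 34·U where U is the unit right shift (U x)_k = x_{k-1} (with x_0 := 0); so ||S|| = 34||U|| and sigma(S) = 34·sigma(U). ||S x||^2 = sum_{k≥1} |34x_k|^2 = 1156||x||^2, so ||S|| = 34 and sigma(S) ⊂ {|z| ≤ 34}. For any |lambda| < 34, the equation (S - lambda I) x = 0 forces x_1 = 0, then 34x_k = lambda x_{k+1} ⇒ x = 0, so S has no eigenvalues. But (S - lambda I) is not surjective for |lambda| < 34: solving (S - lambda I) x = e_1 would require x_n proportional to (lambda/34)^(-n), which is not in l^2. So every |lambda| < 34 lies in the residual spectrum. The boundary |lambda| = 34 is in the approximate point spectrum (the spectrum is closed). Hence sigma(S) is the closed disk of radius 34.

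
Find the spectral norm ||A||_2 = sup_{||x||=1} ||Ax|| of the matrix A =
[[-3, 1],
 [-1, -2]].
||A||_2 = sqrt((15 + sqrt(29))/2) ≈ 3.1926 (= sqrt(largest eigenvalue of A^T A))

||A||_2 = sigma_max(A) = sqrt(lambda_max(A^T A)). Form the symmetric matrix M = A^T A =
[[10, -1],
 [-1, 5]].
Its characteristic polynomial (trace, determinant of M give the coefficients) is
  p(λ) = det(λ I - M) = λ^2 - 15λ + 49.
For λ^2 - 15λ + 49 the discriminant is 29. It is nonnegative but not a perfect square, so the roots are real and irrational: λ = (15 ± sqrt(29))/2 ≈ 10.1926, 4.8074.
So the eigenvalues of A^T A are ≈ 4.8074, 10.1926 (all ≥ 0, as they must be for A^T A). The largest is λ_max = (15 + sqrt(29))/2 ≈ 10.1926, hence ||A||_2 = sqrt(λ_max) = sqrt((15 + sqrt(29))/2) ≈ 3.1926.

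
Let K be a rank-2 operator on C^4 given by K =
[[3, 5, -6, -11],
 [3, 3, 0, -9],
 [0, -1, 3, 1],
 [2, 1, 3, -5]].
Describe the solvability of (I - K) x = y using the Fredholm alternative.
(I - K) is invertible (det(I - K) = -8 ≠ 0), so for every y in C^4 the equation (I - K) x = y has a unique solution.

K has rank 2 and factors as K = U V^T = u1 v1^T + u2 v2^T with u1 = (-3, -3, 0, -2), v1 = (-1, -1, 0, 3), u2 = (-2, 0, 1, 1), v2 = (0, -1, 3, 1) (multiplying out reproduces the displayed K). The nonzero eigenvalues of U V^T coincide with those of the 2 x 2 matrix G = V^T U = [[v1·u1, v1·u2], [v2·u1, v2·u2]] = [[0, 5], [1, 4]], and by the Sylvester determinant identity det(I_4 - U V^T) = det(I_2 - V^T U) = det([[1, -5], [-1, -3]]) = (1)(-3) - (-5)(-1) = -8. (Direct check: I - K =
[[-2, -5, 6, 11],
 [-3, -2, 0, 9],
 [0, 1, -2, -1],
 [-2, -1, -3, 6]]
has determinant -8.) The finite-dimensional Fredholm alternative says: either (I - K) is invertible, or ker(I - K) ≠ {0} and then range(I - K) = ker((I - K)^*)^⊥, with dim ker(I - K) = dim ker((I - K)^*). Since det(I - K) ≠ 0, 1 is not an eigenvalue of K and ker(I - K) = {0}, so we are in the first case: for every y there is a unique x = (I - K)^(-1) y. (Explicitly, by the Woodbury identity, (I - U V^T)^(-1) = I + U (I_2 - G)^(-1) V^T.)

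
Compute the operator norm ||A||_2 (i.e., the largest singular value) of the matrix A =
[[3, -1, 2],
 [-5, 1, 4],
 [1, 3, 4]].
||A||_2 ≈ 7.0981 (= sqrt(largest eigenvalue of A^T A))

||A||_2 = sigma_max(A) = sqrt(lambda_max(A^T A)). Form the symmetric matrix M = A^T A =
[[35, -5, -10],
 [-5, 11, 14],
 [-10, 14, 36]].
Its characteristic polynomial (trace, sum of principal 2x2 minors, determinant of M give the coefficients) is
  p(λ) = det(λ I - M) = λ^3 - 82λ^2 + 1720λ - 6400.
No integer candidate from the rational root theorem (±divisors of 6400) is a root, so the roots are irrational. The cubic discriminant is Δ = 565356800 > 0, so there are three distinct real roots. p(4) = -768 and p(5) = 275 have opposite signs, so a root lies in (4, 5); Newton's method refines it to λ ≈ 4.7232. p(26) = 464 and p(27) = -55 have opposite signs, so a root lies in (26, 27); Newton's method refines it to λ ≈ 26.8944. p(50) = -400 and p(51) = 689 have opposite signs, so a root lies in (50, 51); Newton's method refines it to λ ≈ 50.3824. Check (Vieta): the three roots sum to 82, matching tr M = 82.
So the eigenvalues of A^T A are ≈ 4.7232, 26.8944, 50.3824 (all ≥ 0, as they must be for A^T A). The largest is λ_max ≈ 50.3824, hence ||A||_2 = sqrt(λ_max) ≈ 7.0981.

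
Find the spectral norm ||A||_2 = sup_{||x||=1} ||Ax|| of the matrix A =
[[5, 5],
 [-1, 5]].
||A||_2 = sqrt((76 + sqrt(2176))/2) ≈ 7.831 (= sqrt(largest eigenvalue of A^T A))

||A||_2 = sigma_max(A) = sqrt(lambda_max(A^T A)). Form the symmetric matrix M = A^T A =
[[26, 20],
 [20, 50]].
Its characteristic polynomial (trace, determinant of M give the coefficients) is
  p(λ) = det(λ I - M) = λ^2 - 76λ + 900.
For λ^2 - 76λ + 900 the discriminant is 2176. It is nonnegative but not a perfect square, so the roots are real and irrational: λ = (76 ± sqrt(2176))/2 ≈ 61.3238, 14.6762.
So the eigenvalues of A^T A are ≈ 14.6762, 61.3238 (all ≥ 0, as they must be for A^T A). The largest is λ_max = (76 + sqrt(2176))/2 ≈ 61.3238, hence ||A||_2 = sqrt(λ_max) = sqrt((76 + sqrt(2176))/2) ≈ 7.831.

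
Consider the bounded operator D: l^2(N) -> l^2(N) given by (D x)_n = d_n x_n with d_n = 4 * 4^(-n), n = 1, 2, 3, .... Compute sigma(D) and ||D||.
sigma(D) = {4 * 4^(-n) : n ≥ 1} ∪ {0}; ||D|| = 1

A bounded diagonal operator on l^2 with diagonal entries d_n has spectrum equal to the closure of {d_n : n ≥ 1}: every d_n is an eigenvalue (with eigenvector e_n), so {d_n} ⊂ sigma(D); the spectrum is closed, so its closure is too; and for lambda not in the closure, (D - lambda I) has bounded inverse (the diagonal entries 1/(d_n - lambda) are bounded). For our sequence d_n = 4 * 4^(-n), n = 1, 2, 3, ...:
  - {d_n} = {4 * 4^(-n) : n ≥ 1}; the only limit point is 0
  - closure = {4 * 4^(-n) : n ≥ 1} ∪ {0}
For the norm: a diagonal operator has ||D|| = sup_n |d_n|. Here d_n = 4 * 4^(-n) is positive and decreasing, so sup_n |d_n| = d_1 = 4/4 = 1. So ||D|| = 1.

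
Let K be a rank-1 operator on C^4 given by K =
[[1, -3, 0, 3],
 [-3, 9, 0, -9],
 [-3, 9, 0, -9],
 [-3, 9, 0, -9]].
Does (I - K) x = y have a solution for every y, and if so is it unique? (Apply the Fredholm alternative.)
(I - K) is singular (det(I - K) = 0, i.e. 1 ∈ sigma(K)). (I - K) x = y is solvable iff y ⊥ ker((I - K)^*) = span{(1, -3, 0, 3)}, i.e. iff y_1 - 3y_2 + 3y_4 = 0. When solvable, the solutions are x = y + c·(1, -3, -3, -3), c arbitrary (ker(I - K) = span{(1, -3, -3, -3)}, dimension 1).

K has rank 1, so it is an outer product K = u v^T: every row of K is a multiple of one row vector. Reading off the entries, u = (1, -3, -3, -3) and v = (1, -3, 0, 3) (row i of K equals u_i·v^T). A rank-one matrix u v^T satisfies K u = u (v·u) and kills the (3)-dimensional subspace v^⊥, so its characteristic polynomial is lambda^3 (lambda - v·u) with v·u = tr K = 1. Hence the eigenvalues of I - K are 1 (multiplicity 3) and 1 - (1) = 0, so det(I - K) = 0. (Direct check: I - K =
[[0, 3, 0, -3],
 [3, -8, 0, 9],
 [3, -9, 1, 9],
 [3, -9, 0, 10]]
has determinant 0.) So 1 is an eigenvalue of K and (I - K) is not invertible. The finite-dimensional Fredholm alternative says: either (I - K) is invertible, or ker(I - K) ≠ {0} and then range(I - K) = ker((I - K)^*)^⊥, with dim ker(I - K) = dim ker((I - K)^*). We are in the second case, so we need both kernels. Kernel of I - K: (I - K) u = u - u (v·u) = u - u = 0, so ker(I - K) = span{u} = span{(1, -3, -3, -3)} (it is exactly 1-dimensional because rank(I - K) = 3). Kernel of the adjoint: K is real, so (I - K)^* = I - K^T = I - v u^T, and (I - v u^T) v = v - v (u·v) = 0; hence ker((I - K)^*) = span{v} = span{(1, -3, 0, 3)}. Therefore (I - K) x = y is solvable iff <y, v> = 0, i.e. iff y_1 - 3y_2 + 3y_4 = 0. When this holds, K y = u (v·y) = 0, so (I - K) y = y and x = y is a particular solution; the full solution set is the line x = y + c·u = y + c·(1, -3, -3, -3), c ∈ C.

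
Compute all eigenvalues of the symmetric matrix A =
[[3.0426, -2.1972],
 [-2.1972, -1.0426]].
sigma(A) ≈ {-2, 4}

A is real symmetric, so its spectrum consists of real eigenvalues. Expanding the characteristic polynomial of the displayed matrix gives
  det(λ I - A) = p(λ) = λ^2 + (-2)λ + (-8).
Solving p(λ) = 0 yields eigenvalues ≈ -2, 4. (A is shown rounded to 4 decimals, so these recover the underlying integer eigenvalues to within that precision.)
Verification: the trace of A = 2 equals the sum of eigenvalues 2, and det(A) ≈ -7.9999 matches the eigenvalue product -8.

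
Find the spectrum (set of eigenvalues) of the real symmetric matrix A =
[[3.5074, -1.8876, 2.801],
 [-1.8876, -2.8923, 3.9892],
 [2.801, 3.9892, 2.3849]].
sigma(A) ≈ {-6, 3, 6}

A is real symmetric, so its spectrum consists of real eigenvalues. Expanding the characteristic polynomial of the displayed matrix gives
  det(λ I - A) = p(λ) = λ^3 + (-3)λ^2 + (-36)λ + (107.9981).
Solving p(λ) = 0 yields eigenvalues ≈ -6, 3, 6. (A is shown rounded to 4 decimals, so these recover the underlying integer eigenvalues to within that precision.)
Verification: the trace of A = 3 equals the sum of eigenvalues 3, and det(A) ≈ -107.9981 matches the eigenvalue product -108.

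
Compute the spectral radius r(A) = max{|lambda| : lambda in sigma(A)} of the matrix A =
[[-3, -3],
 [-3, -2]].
r(A) = (5 + sqrt(37))/2 ≈ 5.5414

The eigenvalues of A are the roots of its characteristic polynomial. With M = A (coefficients from the trace and determinant):
  p(λ) = det(λ I - M) = λ^2 + 5λ - 3.
For λ^2 + 5λ - 3 the discriminant is 37. It is nonnegative but not a perfect square, so the roots are real and irrational: λ = (-5 ± sqrt(37))/2 ≈ 0.5414, -5.5414.
Thus the eigenvalues (to 4 decimals) are 0.5414 (modulus 0.5414); -5.5414 (modulus 5.5414). The spectral radius is the largest modulus: r(A) = (5 + sqrt(37))/2 ≈ 5.5414. (Cross-check: r(A) ≤ ||A||_2 ≈ 5.5414; equality holds whenever A is normal, though it can also hold for some non-normal A.)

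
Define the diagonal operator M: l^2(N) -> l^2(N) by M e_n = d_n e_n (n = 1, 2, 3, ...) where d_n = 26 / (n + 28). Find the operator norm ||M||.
||M|| = 26/29 (attained at n = 1)

For M diagonal, ||M|| = sup_n |d_n| = sup_n 26/(n + 28). This is positive and strictly decreasing in n, so the supremum is attained at n = 1: d_1 = 26/(1 + 28) = 26/29. Hence ||M|| = 26/29.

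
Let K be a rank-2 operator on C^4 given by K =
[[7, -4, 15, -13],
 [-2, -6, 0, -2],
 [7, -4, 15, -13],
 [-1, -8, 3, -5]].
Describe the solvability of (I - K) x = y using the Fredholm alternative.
(I - K) is invertible (det(I - K) = -220 ≠ 0), so for every y in C^4 the equation (I - K) x = y has a unique solution.

K has rank 2 and factors as K = U V^T = u1 v1^T + u2 v2^T with u1 = (2, -2, 2, -2), v1 = (2, 1, 3, -2), u2 = (-3, -2, -3, -3), v2 = (-1, 2, -3, 3) (multiplying out reproduces the displayed K). The nonzero eigenvalues of U V^T coincide with those of the 2 x 2 matrix G = V^T U = [[v1·u1, v1·u2], [v2·u1, v2·u2]] = [[12, -11], [-18, -1]], and by the Sylvester determinant identity det(I_4 - U V^T) = det(I_2 - V^T U) = det([[-11, 11], [18, 2]]) = (-11)(2) - (11)(18) = -220. (Direct check: I - K =
[[-6, 4, -15, 13],
 [2, 7, 0, 2],
 [-7, 4, -14, 13],
 [1, 8, -3, 6]]
has determinant -220.) The finite-dimensional Fredholm alternative says: either (I - K) is invertible, or ker(I - K) ≠ {0} and then range(I - K) = ker((I - K)^*)^⊥, with dim ker(I - K) = dim ker((I - K)^*). Since det(I - K) ≠ 0, 1 is not an eigenvalue of K and ker(I - K) = {0}, so we are in the first case: for every y there is a unique x = (I - K)^(-1) y. (Explicitly, by the Woodbury identity, (I - U V^T)^(-1) = I + U (I_2 - G)^(-1) V^T.)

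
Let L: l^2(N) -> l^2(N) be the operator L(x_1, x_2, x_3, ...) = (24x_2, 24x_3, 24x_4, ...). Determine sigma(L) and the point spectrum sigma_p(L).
sigma(L) = closed disk {z in C : |z| ≤ 24}; sigma_p(L) = open disk {z in C : |z| < 24}

Note L = 24·V where V is the unit left shift (V x)_k = x_{k+1}; so sigma(L) = 24·sigma(V) and ||L|| = 24||V||. ||L x||^2 = 576sum_{k≥2} |x_k|^2 ≤ 576||x||^2, with equality on {x : x_1 = 0}, so ||L|| = 24. For any lambda with |lambda| < 24, set r = lambda/24 (|r| < 1); the vector x = (1, r, r^2, ...) is in l^2 and satisfies L x = 24(r, r^2, ...) = lambda x, so lambda is an eigenvalue. On the boundary |lambda| = 24 the geometric series diverges, so no l^2 eigenvector exists, but these lambda lie in the approximate point spectrum. Hence sigma(L) is the closed disk of radius 24 and sigma_p(L) is the open disk.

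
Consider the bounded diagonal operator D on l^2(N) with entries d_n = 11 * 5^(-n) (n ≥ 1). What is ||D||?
||D|| = 11/5 (attained at n = 1)

For D diagonal, ||D|| = sup_n |d_n|. The sequence d_n = 11 * 5^(-n) is positive and strictly decreasing (ratio 5^(-1) < 1), so the supremum is d_1 = 11/5. Hence ||D|| = 11/5.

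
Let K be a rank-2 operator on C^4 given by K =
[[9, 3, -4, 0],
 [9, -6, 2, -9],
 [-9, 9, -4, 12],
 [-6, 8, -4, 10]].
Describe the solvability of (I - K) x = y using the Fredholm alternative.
(I - K) is invertible (det(I - K) = -45 ≠ 0), so for every y in C^4 the equation (I - K) x = y has a unique solution.

K has rank 2 and factors as K = U V^T = u1 v1^T + u2 v2^T with u1 = (2, -1, 2, 2), v1 = (0, 3, -2, 3), u2 = (-3, -3, 3, 2), v2 = (-3, 1, 0, 2) (multiplying out reproduces the displayed K). The nonzero eigenvalues of U V^T coincide with those of the 2 x 2 matrix G = V^T U = [[v1·u1, v1·u2], [v2·u1, v2·u2]] = [[-1, -9], [-3, 10]], and by the Sylvester determinant identity det(I_4 - U V^T) = det(I_2 - V^T U) = det([[2, 9], [3, -9]]) = (2)(-9) - (9)(3) = -45. (Direct check: I - K =
[[-8, -3, 4, 0],
 [-9, 7, -2, 9],
 [9, -9, 5, -12],
 [6, -8, 4, -9]]
has determinant -45.) The finite-dimensional Fredholm alternative says: either (I - K) is invertible, or ker(I - K) ≠ {0} and then range(I - K) = ker((I - K)^*)^⊥, with dim ker(I - K) = dim ker((I - K)^*). Since det(I - K) ≠ 0, 1 is not an eigenvalue of K and ker(I - K) = {0}, so we are in the first case: for every y there is a unique x = (I - K)^(-1) y. (Explicitly, by the Woodbury identity, (I - U V^T)^(-1) = I + U (I_2 - G)^(-1) V^T.)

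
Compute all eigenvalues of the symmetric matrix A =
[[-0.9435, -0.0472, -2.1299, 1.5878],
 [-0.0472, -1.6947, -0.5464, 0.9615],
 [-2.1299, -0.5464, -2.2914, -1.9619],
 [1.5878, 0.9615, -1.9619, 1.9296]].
sigma(A) ≈ {-4, -2, -1, 4}

A is real symmetric, so its spectrum consists of real eigenvalues. Expanding the characteristic polynomial of the displayed matrix gives
  det(λ I - A) = p(λ) = λ^4 + (3)λ^3 + (-14)λ^2 + (-47.9988)λ + (-31.998).
Solving p(λ) = 0 yields eigenvalues ≈ -4, -2, -1, 4. (A is shown rounded to 4 decimals, so these recover the underlying integer eigenvalues to within that precision.)
Verification: the trace of A = -3 equals the sum of eigenvalues -3, and det(A) ≈ -31.9980 matches the eigenvalue product -32.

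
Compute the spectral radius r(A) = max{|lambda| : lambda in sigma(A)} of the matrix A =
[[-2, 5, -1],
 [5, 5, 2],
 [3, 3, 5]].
r(A) ≈ 8.9057

The eigenvalues of A are the roots of its characteristic polynomial. With M = A (coefficients from the trace, the sum of principal 2x2 minors, and det A):
  p(λ) = det(λ I - M) = λ^3 - 8λ^2 - 23λ + 133.
No integer candidate from the rational root theorem (±divisors of 133) is a root, so the roots are irrational. The cubic discriminant is Δ = 317801 > 0, so there are three distinct real roots. p(-5) = -77 and p(-4) = 33 have opposite signs, so a root lies in (-5, -4); Newton's method refines it to λ ≈ -4.3438. p(3) = 19 and p(4) = -23 have opposite signs, so a root lies in (3, 4); Newton's method refines it to λ ≈ 3.4381. p(8) = -51 and p(9) = 7 have opposite signs, so a root lies in (8, 9); Newton's method refines it to λ ≈ 8.9057. Check (Vieta): the three roots sum to 8, matching tr M = 8.
Thus the eigenvalues (to 4 decimals) are -4.3438 (modulus 4.3438); 3.4381 (modulus 3.4381); 8.9057 (modulus 8.9057). The spectral radius is the largest modulus: r(A) ≈ 8.9057. (Cross-check: r(A) ≤ ||A||_2 ≈ 9.5607; equality holds whenever A is normal, though it can also hold for some non-normal A.)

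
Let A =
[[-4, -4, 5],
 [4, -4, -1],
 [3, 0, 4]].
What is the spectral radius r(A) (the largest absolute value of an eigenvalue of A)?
r(A) ≈ 6.0528

The eigenvalues of A are the roots of its characteristic polynomial. With M = A (coefficients from the trace, the sum of principal 2x2 minors, and det A):
  p(λ) = det(λ I - M) = λ^3 + 4λ^2 - 15λ - 200.
No integer candidate from the rational root theorem (±divisors of 200) is a root, so the roots are irrational. The cubic discriminant is Δ = -795700 < 0, so there is one real root and a complex-conjugate pair. p(5) = -50 and p(6) = 70 have opposite signs, so a root lies in (5, 6); Newton's method refines it to λ ≈ 5.459. Dividing out (λ - (5.459)) leaves approximately λ^2 + 9.459λ + 36.6367. For λ^2 + 9.459λ + 36.6367 the discriminant is -57.0742. It is negative, so the remaining roots are the complex-conjugate pair λ ≈ -4.7295 ± 3.7774i. Their product equals the constant term, so |λ|^2 ≈ 36.6367 and |λ| ≈ 6.0528.
Thus the eigenvalues (to 4 decimals) are 5.459 (modulus 5.459); -4.7295 ± 3.7774i (modulus 6.0528). The spectral radius is the largest modulus: r(A) ≈ 6.0528. (Cross-check: r(A) ≤ ||A||_2 ≈ 7.6987; equality holds whenever A is normal, though it can also hold for some non-normal A.)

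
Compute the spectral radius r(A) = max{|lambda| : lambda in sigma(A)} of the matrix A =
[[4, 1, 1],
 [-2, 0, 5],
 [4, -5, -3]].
r(A) ≈ 5.2163

The eigenvalues of A are the roots of its characteristic polynomial. With M = A (coefficients from the trace, the sum of principal 2x2 minors, and det A):
  p(λ) = det(λ I - M) = λ^3 - λ^2 + 11λ - 124.
No integer candidate from the rational root theorem (±divisors of 124) is a root, so the roots are irrational. The cubic discriminant is Δ = -396299 < 0, so there is one real root and a complex-conjugate pair. p(4) = -32 and p(5) = 31 have opposite signs, so a root lies in (4, 5); Newton's method refines it to λ ≈ 4.5571. Dividing out (λ - (4.5571)) leaves approximately λ^2 + 3.5571λ + 27.2102. For λ^2 + 3.5571λ + 27.2102 the discriminant is -96.1877. It is negative, so the remaining roots are the complex-conjugate pair λ ≈ -1.7786 ± 4.9038i. Their product equals the constant term, so |λ|^2 ≈ 27.2102 and |λ| ≈ 5.2163.
Thus the eigenvalues (to 4 decimals) are 4.5571 (modulus 4.5571); -1.7786 ± 4.9038i (modulus 5.2163). The spectral radius is the largest modulus: r(A) ≈ 5.2163. (Cross-check: r(A) ≤ ||A||_2 ≈ 8.1383; equality holds whenever A is normal, though it can also hold for some non-normal A.)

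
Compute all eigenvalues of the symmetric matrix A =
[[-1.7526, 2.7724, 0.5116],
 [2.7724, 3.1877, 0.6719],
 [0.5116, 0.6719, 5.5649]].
sigma(A) ≈ {-3, 4, 6}

A is real symmetric, so its spectrum consists of real eigenvalues. Expanding the characteristic polynomial of the displayed matrix gives
  det(λ I - A) = p(λ) = λ^3 + (-7)λ^2 + (-6)λ + (72).
Solving p(λ) = 0 yields eigenvalues ≈ -3, 4, 6. (A is shown rounded to 4 decimals, so these recover the underlying integer eigenvalues to within that precision.)
Verification: the trace of A = 7 equals the sum of eigenvalues 7, and det(A) ≈ -71.9999 matches the eigenvalue product -72.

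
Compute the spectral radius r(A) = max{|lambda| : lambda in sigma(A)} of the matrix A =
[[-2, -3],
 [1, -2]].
r(A) = sqrt(7) ≈ 2.6458

The eigenvalues of A are the roots of its characteristic polynomial. With M = A (coefficients from the trace and determinant):
  p(λ) = det(λ I - M) = λ^2 + 4λ + 7.
For λ^2 + 4λ + 7 the discriminant is -12. It is negative, so the roots are the complex-conjugate pair λ = -2 ± (sqrt(12)/2) i ≈ -2 ± 1.7321i. For a conjugate pair the product of the roots equals the constant term, so |λ|^2 = 7 and |λ| = sqrt(7) ≈ 2.6458.
Thus the eigenvalues (to 4 decimals) are -2 ± 1.7321i (modulus 2.6458). The spectral radius is the largest modulus: r(A) = sqrt(7) ≈ 2.6458. (Cross-check: r(A) ≤ ||A||_2 ≈ 3.8284; equality holds whenever A is normal, though it can also hold for some non-normal A.)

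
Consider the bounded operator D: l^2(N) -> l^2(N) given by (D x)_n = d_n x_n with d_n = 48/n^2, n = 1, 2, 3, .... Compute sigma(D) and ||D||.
sigma(D) = {48/n^2 : n ≥ 1} ∪ {0}; ||D|| = 48

A bounded diagonal operator on l^2 with diagonal entries d_n has spectrum equal to the closure of {d_n : n ≥ 1}: every d_n is an eigenvalue (with eigenvector e_n), so {d_n} ⊂ sigma(D); the spectrum is closed, so its closure is too; and for lambda not in the closure, (D - lambda I) has bounded inverse (the diagonal entries 1/(d_n - lambda) are bounded). For our sequence d_n = 48/n^2, n = 1, 2, 3, ...:
  - {d_n} = {48/n^2 : n ≥ 1}; the only limit point is 0
  - closure = {48/n^2 : n ≥ 1} ∪ {0}
For the norm: a diagonal operator has ||D|| = sup_n |d_n|. Here d_n = 48/n^2 is positive and decreasing, so sup_n |d_n| = d_1 = 48. So ||D|| = 48.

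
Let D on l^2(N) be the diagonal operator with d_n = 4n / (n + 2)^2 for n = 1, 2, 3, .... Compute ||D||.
||D|| = 1/2 (attained at n = 2)

For D diagonal, ||D|| = sup_n |d_n|. Treat f(x) = 4x / (x + 2)^2 for real x > 0. By the quotient rule, f'(x) = 4(2 - x)/(x + 2)^3, which is positive for x < 2 and negative for x > 2. So f has a unique maximum at x = 2, and since 2 is a positive integer, the supremum over n ≥ 1 is attained at n = 2: d_2 = 4·2/(2 + 2)^2 = 4·2/16 = 1/2. Hence ||D|| = 1/2.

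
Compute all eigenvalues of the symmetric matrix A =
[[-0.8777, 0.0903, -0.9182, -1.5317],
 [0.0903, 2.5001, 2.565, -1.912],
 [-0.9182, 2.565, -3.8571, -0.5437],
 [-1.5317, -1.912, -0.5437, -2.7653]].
sigma(A) ≈ {-5, -4, 0, 4}

A is real symmetric, so its spectrum consists of real eigenvalues. Expanding the characteristic polynomial of the displayed matrix gives
  det(λ I - A) = p(λ) = λ^4 + (5)λ^3 + (-16)λ^2 + (-80.0025)λ + (-0.0017).
Solving p(λ) = 0 yields eigenvalues ≈ -5, -4, 0, 4. (A is shown rounded to 4 decimals, so these recover the underlying integer eigenvalues to within that precision.)
Verification: the trace of A = -5 equals the sum of eigenvalues -5, and det(A) ≈ -0.0017 matches the eigenvalue product 0.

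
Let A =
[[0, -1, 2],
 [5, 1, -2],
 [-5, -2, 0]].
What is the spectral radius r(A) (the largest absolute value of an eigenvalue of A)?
r(A) ≈ 3.7868

The eigenvalues of A are the roots of its characteristic polynomial. With M = A (coefficients from the trace, the sum of principal 2x2 minors, and det A):
  p(λ) = det(λ I - M) = λ^3 - λ^2 + 11λ + 20.
No integer candidate from the rational root theorem (±divisors of 20) is a root, so the roots are irrational. The cubic discriminant is Δ = -19883 < 0, so there is one real root and a complex-conjugate pair. p(-2) = -14 and p(-1) = 7 have opposite signs, so a root lies in (-2, -1); Newton's method refines it to λ ≈ -1.3947. Dividing out (λ - (-1.3947)) leaves approximately λ^2 - 2.3947λ + 14.3399. For λ^2 - 2.3947λ + 14.3399 the discriminant is -51.625. It is negative, so the remaining roots are the complex-conjugate pair λ ≈ 1.1974 ± 3.5925i. Their product equals the constant term, so |λ|^2 ≈ 14.3399 and |λ| ≈ 3.7868.
Thus the eigenvalues (to 4 decimals) are -1.3947 (modulus 1.3947); 1.1974 ± 3.5925i (modulus 3.7868). The spectral radius is the largest modulus: r(A) ≈ 3.7868. (Cross-check: r(A) ≤ ||A||_2 ≈ 7.5485; equality holds whenever A is normal, though it can also hold for some non-normal A.)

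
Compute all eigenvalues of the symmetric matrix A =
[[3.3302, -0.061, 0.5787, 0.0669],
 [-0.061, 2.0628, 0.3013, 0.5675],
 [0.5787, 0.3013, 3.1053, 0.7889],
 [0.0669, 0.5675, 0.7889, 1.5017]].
sigma(A) ≈ {1, 2, 3, 4}

A is real symmetric, so its spectrum consists of real eigenvalues. Expanding the characteristic polynomial of the displayed matrix gives
  det(λ I - A) = p(λ) = λ^4 + (-10)λ^3 + (35)λ^2 + (-50)λ + (24).
Solving p(λ) = 0 yields eigenvalues ≈ 1, 2, 3, 4. (A is shown rounded to 4 decimals, so these recover the underlying integer eigenvalues to within that precision.)
Verification: the trace of A = 10 equals the sum of eigenvalues 10, and det(A) ≈ 24.0000 matches the eigenvalue product 24.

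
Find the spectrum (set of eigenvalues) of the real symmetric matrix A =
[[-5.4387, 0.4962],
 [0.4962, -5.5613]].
sigma(A) ≈ {-6, -5}

A is real symmetric, so its spectrum consists of real eigenvalues. Expanding the characteristic polynomial of the displayed matrix gives
  det(λ I - A) = p(λ) = λ^2 + (11)λ + (30).
Solving p(λ) = 0 yields eigenvalues ≈ -6, -5. (A is shown rounded to 4 decimals, so these recover the underlying integer eigenvalues to within that precision.)
Verification: the trace of A = -11 equals the sum of eigenvalues -11, and det(A) ≈ 30.0000 matches the eigenvalue product 30.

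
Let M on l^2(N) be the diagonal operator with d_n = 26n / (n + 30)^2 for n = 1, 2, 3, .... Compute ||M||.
||M|| = 13/60 (attained at n = 30)

For M diagonal, ||M|| = sup_n |d_n|. Treat f(x) = 26x / (x + 30)^2 for real x > 0. By the quotient rule, f'(x) = 26(30 - x)/(x + 30)^3, which is positive for x < 30 and negative for x > 30. So f has a unique maximum at x = 30, and since 30 is a positive integer, the supremum over n ≥ 1 is attained at n = 30: d_30 = 26·30/(30 + 30)^2 = 26·30/3600 = 13/60. Hence ||M|| = 13/60.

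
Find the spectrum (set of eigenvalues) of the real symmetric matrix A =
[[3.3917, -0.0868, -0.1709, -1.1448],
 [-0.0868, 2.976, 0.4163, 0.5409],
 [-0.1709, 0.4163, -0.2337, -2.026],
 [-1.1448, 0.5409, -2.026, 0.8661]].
sigma(A) ≈ {-2, 2, 3, 4}

A is real symmetric, so its spectrum consists of real eigenvalues. Expanding the characteristic polynomial of the displayed matrix gives
  det(λ I - A) = p(λ) = λ^4 + (-7)λ^3 + (8)λ^2 + (28.0011)λ + (-48.0036).
Solving p(λ) = 0 yields eigenvalues ≈ -2, 2, 3, 4. (A is shown rounded to 4 decimals, so these recover the underlying integer eigenvalues to within that precision.)
Verification: the trace of A = 7 equals the sum of eigenvalues 7, and det(A) ≈ -48.0036 matches the eigenvalue product -48.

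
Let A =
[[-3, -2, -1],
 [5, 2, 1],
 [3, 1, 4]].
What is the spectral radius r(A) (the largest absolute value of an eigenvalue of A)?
r(A) ≈ 3.5483

The eigenvalues of A are the roots of its characteristic polynomial. With M = A (coefficients from the trace, the sum of principal 2x2 minors, and det A):
  p(λ) = det(λ I - M) = λ^3 - 3λ^2 + 2λ - 14.
No integer candidate from the rational root theorem (±divisors of 14) is a root, so the roots are irrational. The cubic discriminant is Δ = -5288 < 0, so there is one real root and a complex-conjugate pair. p(3) = -8 and p(4) = 10 have opposite signs, so a root lies in (3, 4); Newton's method refines it to λ ≈ 3.5483. Dividing out (λ - (3.5483)) leaves approximately λ^2 + 0.5483λ + 3.9455. For λ^2 + 0.5483λ + 3.9455 the discriminant is -15.4816. It is negative, so the remaining roots are the complex-conjugate pair λ ≈ -0.2742 ± 1.9673i. Their product equals the constant term, so |λ|^2 ≈ 3.9455 and |λ| ≈ 1.9863.
Thus the eigenvalues (to 4 decimals) are 3.5483 (modulus 3.5483); -0.2742 ± 1.9673i (modulus 1.9863). The spectral radius is the largest modulus: r(A) ≈ 3.5483. (Cross-check: r(A) ≤ ||A||_2 ≈ 7.8754; equality holds whenever A is normal, though it can also hold for some non-normal A.)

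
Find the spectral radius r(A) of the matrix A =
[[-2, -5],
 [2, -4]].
r(A) = sqrt(18) ≈ 4.2426

The eigenvalues of A are the roots of its characteristic polynomial. With M = A (coefficients from the trace and determinant):
  p(λ) = det(λ I - M) = λ^2 + 6λ + 18.
For λ^2 + 6λ + 18 the discriminant is -36. It is negative, so the roots are the complex-conjugate pair λ = -3 ± (sqrt(36)/2) i ≈ -3 ± 3i. For a conjugate pair the product of the roots equals the constant term, so |λ|^2 = 18 and |λ| = sqrt(18) ≈ 4.2426.
Thus the eigenvalues (to 4 decimals) are -3 ± 3i (modulus 4.2426). The spectral radius is the largest modulus: r(A) = sqrt(18) ≈ 4.2426. (Cross-check: r(A) ≤ ||A||_2 ≈ 6.4125; equality holds whenever A is normal, though it can also hold for some non-normal A.)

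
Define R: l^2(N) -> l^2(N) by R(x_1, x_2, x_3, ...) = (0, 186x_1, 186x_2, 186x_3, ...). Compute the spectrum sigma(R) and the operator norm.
sigma(R) = closed disk {z in C : |z| ≤ 186}; ||R|| = 186

Note R = 186·U where U is the unit right shift (U x)_k = x_{k-1} (with x_0 := 0); so ||R|| = 186||U|| and sigma(R) = 186·sigma(U). ||R x||^2 = sum_{k≥1} |186x_k|^2 = 34596||x||^2, so ||R|| = 186 and sigma(R) ⊂ {|z| ≤ 186}. For any |lambda| < 186, the equation (R - lambda I) x = 0 forces x_1 = 0, then 186x_k = lambda x_{k+1} ⇒ x = 0, so R has no eigenvalues. But (R - lambda I) is not surjective for |lambda| < 186: solving (R - lambda I) x = e_1 would require x_n proportional to (lambda/186)^(-n), which is not in l^2. So every |lambda| < 186 lies in the residual spectrum. The boundary |lambda| = 186 is in the approximate point spectrum (the spectrum is closed). Hence sigma(R) is the closed disk of radius 186.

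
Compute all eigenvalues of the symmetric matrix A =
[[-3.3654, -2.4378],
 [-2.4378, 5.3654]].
sigma(A) ≈ {-4, 6}

A is real symmetric, so its spectrum consists of real eigenvalues. Expanding the characteristic polynomial of the displayed matrix gives
  det(λ I - A) = p(λ) = λ^2 + (-2)λ + (-24).
Solving p(λ) = 0 yields eigenvalues ≈ -4, 6. (A is shown rounded to 4 decimals, so these recover the underlying integer eigenvalues to within that precision.)
Verification: the trace of A = 2 equals the sum of eigenvalues 2, and det(A) ≈ -23.9996 matches the eigenvalue product -24.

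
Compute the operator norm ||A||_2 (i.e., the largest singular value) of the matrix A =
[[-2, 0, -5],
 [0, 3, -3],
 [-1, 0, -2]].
||A||_2 ≈ 6.6337 (= sqrt(largest eigenvalue of A^T A))

||A||_2 = sigma_max(A) = sqrt(lambda_max(A^T A)). Form the symmetric matrix M = A^T A =
[[5, 0, 12],
 [0, 9, -9],
 [12, -9, 38]].
Its characteristic polynomial (trace, sum of principal 2x2 minors, determinant of M give the coefficients) is
  p(λ) = det(λ I - M) = λ^3 - 52λ^2 + 352λ - 9.
No integer candidate from the rational root theorem (±divisors of 9) is a root, so the roots are irrational. The cubic discriminant is Δ = 158480757 > 0, so there are three distinct real roots. p(0) = -9 and p(1) = 292 have opposite signs, so a root lies in (0, 1); Newton's method refines it to λ ≈ 0.0257. p(7) = 250 and p(8) = -9 have opposite signs, so a root lies in (7, 8); Newton's method refines it to λ ≈ 7.9687. p(44) = -9 and p(45) = 1656 have opposite signs, so a root lies in (44, 45); Newton's method refines it to λ ≈ 44.0057. Check (Vieta): the three roots sum to 52, matching tr M = 52.
So the eigenvalues of A^T A are ≈ 0.0257, 7.9687, 44.0057 (all ≥ 0, as they must be for A^T A). The largest is λ_max ≈ 44.0057, hence ||A||_2 = sqrt(λ_max) ≈ 6.6337.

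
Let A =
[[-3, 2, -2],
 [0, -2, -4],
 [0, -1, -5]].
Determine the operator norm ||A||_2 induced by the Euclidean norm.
||A||_2 ≈ 6.9034 (= sqrt(largest eigenvalue of A^T A))

||A||_2 = sigma_max(A) = sqrt(lambda_max(A^T A)). Form the symmetric matrix M = A^T A =
[[9, -6, 6],
 [-6, 9, 9],
 [6, 9, 45]].
Its characteristic polynomial (trace, sum of principal 2x2 minors, determinant of M give the coefficients) is
  p(λ) = det(λ I - M) = λ^3 - 63λ^2 + 738λ - 324.
No integer candidate from the rational root theorem (±divisors of 324) is a root, so the roots are irrational. The cubic discriminant is Δ = 498160692 > 0, so there are three distinct real roots. p(0) = -324 and p(1) = 352 have opposite signs, so a root lies in (0, 1); Newton's method refines it to λ ≈ 0.4567. p(14) = 404 and p(15) = -54 have opposite signs, so a root lies in (14, 15); Newton's method refines it to λ ≈ 14.8863. p(47) = -982 and p(48) = 540 have opposite signs, so a root lies in (47, 48); Newton's method refines it to λ ≈ 47.657. Check (Vieta): the three roots sum to 63, matching tr M = 63.
So the eigenvalues of A^T A are ≈ 0.4567, 14.8863, 47.657 (all ≥ 0, as they must be for A^T A). The largest is λ_max ≈ 47.657, hence ||A||_2 = sqrt(λ_max) ≈ 6.9034.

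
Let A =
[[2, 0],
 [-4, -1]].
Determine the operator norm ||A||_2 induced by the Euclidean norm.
||A||_2 = sqrt((21 + sqrt(425))/2) ≈ 4.5616 (= sqrt(largest eigenvalue of A^T A))

||A||_2 = sigma_max(A) = sqrt(lambda_max(A^T A)). Form the symmetric matrix M = A^T A =
[[20, 4],
 [4, 1]].
Its characteristic polynomial (trace, determinant of M give the coefficients) is
  p(λ) = det(λ I - M) = λ^2 - 21λ + 4.
For λ^2 - 21λ + 4 the discriminant is 425. It is nonnegative but not a perfect square, so the roots are real and irrational: λ = (21 ± sqrt(425))/2 ≈ 20.8078, 0.1922.
So the eigenvalues of A^T A are ≈ 0.1922, 20.8078 (all ≥ 0, as they must be for A^T A). The largest is λ_max = (21 + sqrt(425))/2 ≈ 20.8078, hence ||A||_2 = sqrt(λ_max) = sqrt((21 + sqrt(425))/2) ≈ 4.5616.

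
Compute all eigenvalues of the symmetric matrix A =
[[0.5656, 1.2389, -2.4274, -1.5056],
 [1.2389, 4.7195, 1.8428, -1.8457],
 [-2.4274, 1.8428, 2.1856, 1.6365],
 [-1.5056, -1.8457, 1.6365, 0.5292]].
sigma(A) ≈ {-2, -1, 5, 6}

A is real symmetric, so its spectrum consists of real eigenvalues. Expanding the characteristic polynomial of the displayed matrix gives
  det(λ I - A) = p(λ) = λ^4 + (-8)λ^3 + (-1)λ^2 + (68)λ + (60.0037).
Solving p(λ) = 0 yields eigenvalues ≈ -2, -1, 5, 6. (A is shown rounded to 4 decimals, so these recover the underlying integer eigenvalues to within that precision.)
Verification: the trace of A = 8 equals the sum of eigenvalues 8, and det(A) ≈ 60.0037 matches the eigenvalue product 60.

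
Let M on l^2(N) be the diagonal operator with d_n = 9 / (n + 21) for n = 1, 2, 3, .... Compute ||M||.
||M|| = 9/22 (attained at n = 1)

For M diagonal, ||M|| = sup_n |d_n| = sup_n 9/(n + 21). This is positive and strictly decreasing in n, so the supremum is attained at n = 1: d_1 = 9/(1 + 21) = 9/22. Hence ||M|| = 9/22.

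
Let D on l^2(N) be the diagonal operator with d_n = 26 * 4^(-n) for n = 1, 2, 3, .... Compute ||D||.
||D|| = 13/2 (attained at n = 1)

For D diagonal, ||D|| = sup_n |d_n|. The sequence d_n = 26 * 4^(-n) is positive and strictly decreasing (ratio 4^(-1) < 1), so the supremum is d_1 = 26/4 = 13/2. Hence ||D|| = 13/2.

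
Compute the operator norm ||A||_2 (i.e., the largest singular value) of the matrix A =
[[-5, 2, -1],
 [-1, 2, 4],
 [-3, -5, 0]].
||A||_2 = sqrt((70 + sqrt(40))/2) ≈ 6.1776 (= sqrt(largest eigenvalue of A^T A))

||A||_2 = sigma_max(A) = sqrt(lambda_max(A^T A)). Form the symmetric matrix M = A^T A =
[[35, 3, 1],
 [3, 33, 6],
 [1, 6, 17]].
Its characteristic polynomial (trace, sum of principal 2x2 minors, determinant of M give the coefficients) is
  p(λ) = det(λ I - M) = λ^3 - 85λ^2 + 2265λ - 18225.
By the rational root theorem any rational root is an integer divisor of 18225. Testing λ = 15: p(15) = 3375 - 19125 + 33975 - 18225 = 0, so λ = 15 is a root. Dividing out (λ - 15) leaves p(λ) = (λ - 15)(λ^2 - 70λ + 1215). For λ^2 - 70λ + 1215 the discriminant is 40. It is nonnegative but not a perfect square, so the roots are real and irrational: λ = (70 ± sqrt(40))/2 ≈ 38.1623, 31.8377.
So the eigenvalues of A^T A are ≈ 15, 31.8377, 38.1623 (all ≥ 0, as they must be for A^T A). The largest is λ_max = (70 + sqrt(40))/2 ≈ 38.1623, hence ||A||_2 = sqrt(λ_max) = sqrt((70 + sqrt(40))/2) ≈ 6.1776.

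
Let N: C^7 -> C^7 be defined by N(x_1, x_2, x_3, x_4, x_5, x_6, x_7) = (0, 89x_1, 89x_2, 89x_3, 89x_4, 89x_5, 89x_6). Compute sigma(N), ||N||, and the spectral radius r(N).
sigma(N) = {0}; ||N|| = 89; r(N) = 0. (N is nilpotent with N^7 = 0.)

On C^7, N is a strictly lower-triangular matrix with 89 on the subdiagonal and zeros elsewhere, so its characteristic polynomial is lambda^7 and every eigenvalue is 0: sigma(N) = {0}. For the operator norm, N e_i = 89e_{i+1} for i = 1, ..., 6 and N e_7 = 0, so the singular values of N are 89 (with multiplicity 6) and 0; hence ||N|| = 89. The spectral radius r(N) = max|lambda| = 0. Note ||N|| > r(N) — characteristic of non-normal nilpotent operators. Indeed N^7 = 0.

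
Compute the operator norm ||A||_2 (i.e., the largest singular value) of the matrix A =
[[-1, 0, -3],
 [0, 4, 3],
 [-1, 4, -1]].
||A||_2 ≈ 5.9931 (= sqrt(largest eigenvalue of A^T A))

||A||_2 = sigma_max(A) = sqrt(lambda_max(A^T A)). Form the symmetric matrix M = A^T A =
[[2, -4, 4],
 [-4, 32, 8],
 [4, 8, 19]].
Its characteristic polynomial (trace, sum of principal 2x2 minors, determinant of M give the coefficients) is
  p(λ) = det(λ I - M) = λ^3 - 53λ^2 + 614λ - 16.
No integer candidate from the rational root theorem (±divisors of 16) is a root, so the roots are irrational. The cubic discriminant is Δ = 132916644 > 0, so there are three distinct real roots. p(0) = -16 and p(1) = 546 have opposite signs, so a root lies in (0, 1); Newton's method refines it to λ ≈ 0.0261. p(17) = 18 and p(18) = -304 have opposite signs, so a root lies in (17, 18); Newton's method refines it to λ ≈ 17.0561. p(35) = -576 and p(36) = 56 have opposite signs, so a root lies in (35, 36); Newton's method refines it to λ ≈ 35.9178. Check (Vieta): the three roots sum to 53, matching tr M = 53.
So the eigenvalues of A^T A are ≈ 0.0261, 17.0561, 35.9178 (all ≥ 0, as they must be for A^T A). The largest is λ_max ≈ 35.9178, hence ||A||_2 = sqrt(λ_max) ≈ 5.9931.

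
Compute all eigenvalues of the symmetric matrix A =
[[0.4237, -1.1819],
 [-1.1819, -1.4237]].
sigma(A) ≈ {-2, 1}

A is real symmetric, so its spectrum consists of real eigenvalues. Expanding the characteristic polynomial of the displayed matrix gives
  det(λ I - A) = p(λ) = λ^2 + (1)λ + (-2).
Solving p(λ) = 0 yields eigenvalues ≈ -2, 1. (A is shown rounded to 4 decimals, so these recover the underlying integer eigenvalues to within that precision.)
Verification: the trace of A = -1 equals the sum of eigenvalues -1, and det(A) ≈ -2.0001 matches the eigenvalue product -2.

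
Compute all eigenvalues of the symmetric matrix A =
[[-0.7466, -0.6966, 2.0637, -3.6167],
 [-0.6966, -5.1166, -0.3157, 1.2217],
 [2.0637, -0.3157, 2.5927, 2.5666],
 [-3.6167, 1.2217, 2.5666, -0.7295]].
sigma(A) ≈ {-6, -5, 3, 4}

A is real symmetric, so its spectrum consists of real eigenvalues. Expanding the characteristic polynomial of the displayed matrix gives
  det(λ I - A) = p(λ) = λ^4 + (4)λ^3 + (-35)λ^2 + (-78)λ + (359.997).
Solving p(λ) = 0 yields eigenvalues ≈ -6, -5, 3, 4. (A is shown rounded to 4 decimals, so these recover the underlying integer eigenvalues to within that precision.)
Verification: the trace of A = -4 equals the sum of eigenvalues -4, and det(A) ≈ 359.9970 matches the eigenvalue product 360.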